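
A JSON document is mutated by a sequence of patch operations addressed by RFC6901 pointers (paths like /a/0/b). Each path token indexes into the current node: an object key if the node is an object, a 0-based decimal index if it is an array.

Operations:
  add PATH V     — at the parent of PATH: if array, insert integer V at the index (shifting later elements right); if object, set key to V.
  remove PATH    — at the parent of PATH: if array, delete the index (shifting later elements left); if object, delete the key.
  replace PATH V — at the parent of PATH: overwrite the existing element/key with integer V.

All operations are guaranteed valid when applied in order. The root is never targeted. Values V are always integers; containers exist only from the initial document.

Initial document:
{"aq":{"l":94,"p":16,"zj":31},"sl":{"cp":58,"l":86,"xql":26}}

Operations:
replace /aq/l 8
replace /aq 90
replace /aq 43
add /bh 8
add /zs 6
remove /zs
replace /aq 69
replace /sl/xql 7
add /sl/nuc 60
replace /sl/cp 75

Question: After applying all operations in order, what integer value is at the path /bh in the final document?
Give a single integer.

After op 1 (replace /aq/l 8): {"aq":{"l":8,"p":16,"zj":31},"sl":{"cp":58,"l":86,"xql":26}}
After op 2 (replace /aq 90): {"aq":90,"sl":{"cp":58,"l":86,"xql":26}}
After op 3 (replace /aq 43): {"aq":43,"sl":{"cp":58,"l":86,"xql":26}}
After op 4 (add /bh 8): {"aq":43,"bh":8,"sl":{"cp":58,"l":86,"xql":26}}
After op 5 (add /zs 6): {"aq":43,"bh":8,"sl":{"cp":58,"l":86,"xql":26},"zs":6}
After op 6 (remove /zs): {"aq":43,"bh":8,"sl":{"cp":58,"l":86,"xql":26}}
After op 7 (replace /aq 69): {"aq":69,"bh":8,"sl":{"cp":58,"l":86,"xql":26}}
After op 8 (replace /sl/xql 7): {"aq":69,"bh":8,"sl":{"cp":58,"l":86,"xql":7}}
After op 9 (add /sl/nuc 60): {"aq":69,"bh":8,"sl":{"cp":58,"l":86,"nuc":60,"xql":7}}
After op 10 (replace /sl/cp 75): {"aq":69,"bh":8,"sl":{"cp":75,"l":86,"nuc":60,"xql":7}}
Value at /bh: 8

Answer: 8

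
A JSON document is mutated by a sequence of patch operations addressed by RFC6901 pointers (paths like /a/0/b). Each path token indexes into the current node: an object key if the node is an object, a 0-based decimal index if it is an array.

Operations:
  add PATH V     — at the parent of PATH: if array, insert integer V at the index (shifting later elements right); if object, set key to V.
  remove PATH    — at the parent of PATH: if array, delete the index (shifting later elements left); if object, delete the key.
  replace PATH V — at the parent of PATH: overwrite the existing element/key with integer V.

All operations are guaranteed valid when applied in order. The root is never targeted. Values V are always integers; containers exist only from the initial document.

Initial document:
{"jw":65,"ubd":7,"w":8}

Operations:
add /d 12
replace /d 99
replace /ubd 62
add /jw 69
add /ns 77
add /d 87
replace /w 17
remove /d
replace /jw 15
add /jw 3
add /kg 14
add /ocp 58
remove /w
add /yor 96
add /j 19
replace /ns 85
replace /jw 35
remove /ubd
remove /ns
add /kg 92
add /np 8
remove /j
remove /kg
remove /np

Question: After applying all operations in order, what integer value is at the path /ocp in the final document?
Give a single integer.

Answer: 58

Derivation:
After op 1 (add /d 12): {"d":12,"jw":65,"ubd":7,"w":8}
After op 2 (replace /d 99): {"d":99,"jw":65,"ubd":7,"w":8}
After op 3 (replace /ubd 62): {"d":99,"jw":65,"ubd":62,"w":8}
After op 4 (add /jw 69): {"d":99,"jw":69,"ubd":62,"w":8}
After op 5 (add /ns 77): {"d":99,"jw":69,"ns":77,"ubd":62,"w":8}
After op 6 (add /d 87): {"d":87,"jw":69,"ns":77,"ubd":62,"w":8}
After op 7 (replace /w 17): {"d":87,"jw":69,"ns":77,"ubd":62,"w":17}
After op 8 (remove /d): {"jw":69,"ns":77,"ubd":62,"w":17}
After op 9 (replace /jw 15): {"jw":15,"ns":77,"ubd":62,"w":17}
After op 10 (add /jw 3): {"jw":3,"ns":77,"ubd":62,"w":17}
After op 11 (add /kg 14): {"jw":3,"kg":14,"ns":77,"ubd":62,"w":17}
After op 12 (add /ocp 58): {"jw":3,"kg":14,"ns":77,"ocp":58,"ubd":62,"w":17}
After op 13 (remove /w): {"jw":3,"kg":14,"ns":77,"ocp":58,"ubd":62}
After op 14 (add /yor 96): {"jw":3,"kg":14,"ns":77,"ocp":58,"ubd":62,"yor":96}
After op 15 (add /j 19): {"j":19,"jw":3,"kg":14,"ns":77,"ocp":58,"ubd":62,"yor":96}
After op 16 (replace /ns 85): {"j":19,"jw":3,"kg":14,"ns":85,"ocp":58,"ubd":62,"yor":96}
After op 17 (replace /jw 35): {"j":19,"jw":35,"kg":14,"ns":85,"ocp":58,"ubd":62,"yor":96}
After op 18 (remove /ubd): {"j":19,"jw":35,"kg":14,"ns":85,"ocp":58,"yor":96}
After op 19 (remove /ns): {"j":19,"jw":35,"kg":14,"ocp":58,"yor":96}
After op 20 (add /kg 92): {"j":19,"jw":35,"kg":92,"ocp":58,"yor":96}
After op 21 (add /np 8): {"j":19,"jw":35,"kg":92,"np":8,"ocp":58,"yor":96}
After op 22 (remove /j): {"jw":35,"kg":92,"np":8,"ocp":58,"yor":96}
After op 23 (remove /kg): {"jw":35,"np":8,"ocp":58,"yor":96}
After op 24 (remove /np): {"jw":35,"ocp":58,"yor":96}
Value at /ocp: 58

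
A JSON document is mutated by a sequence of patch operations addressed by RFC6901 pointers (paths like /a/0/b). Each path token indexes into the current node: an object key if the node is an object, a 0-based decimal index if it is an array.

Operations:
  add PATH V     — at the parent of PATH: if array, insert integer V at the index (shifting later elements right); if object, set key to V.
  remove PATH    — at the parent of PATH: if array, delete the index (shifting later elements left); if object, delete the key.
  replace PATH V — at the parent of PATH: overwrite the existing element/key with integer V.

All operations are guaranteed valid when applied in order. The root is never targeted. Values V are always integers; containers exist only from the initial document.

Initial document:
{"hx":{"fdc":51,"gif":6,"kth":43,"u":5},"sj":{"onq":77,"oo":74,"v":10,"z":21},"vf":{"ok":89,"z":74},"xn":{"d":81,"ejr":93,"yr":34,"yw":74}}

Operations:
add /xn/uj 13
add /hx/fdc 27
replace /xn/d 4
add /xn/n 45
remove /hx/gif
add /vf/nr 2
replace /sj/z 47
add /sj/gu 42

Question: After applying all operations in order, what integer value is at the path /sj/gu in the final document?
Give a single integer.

Answer: 42

Derivation:
After op 1 (add /xn/uj 13): {"hx":{"fdc":51,"gif":6,"kth":43,"u":5},"sj":{"onq":77,"oo":74,"v":10,"z":21},"vf":{"ok":89,"z":74},"xn":{"d":81,"ejr":93,"uj":13,"yr":34,"yw":74}}
After op 2 (add /hx/fdc 27): {"hx":{"fdc":27,"gif":6,"kth":43,"u":5},"sj":{"onq":77,"oo":74,"v":10,"z":21},"vf":{"ok":89,"z":74},"xn":{"d":81,"ejr":93,"uj":13,"yr":34,"yw":74}}
After op 3 (replace /xn/d 4): {"hx":{"fdc":27,"gif":6,"kth":43,"u":5},"sj":{"onq":77,"oo":74,"v":10,"z":21},"vf":{"ok":89,"z":74},"xn":{"d":4,"ejr":93,"uj":13,"yr":34,"yw":74}}
After op 4 (add /xn/n 45): {"hx":{"fdc":27,"gif":6,"kth":43,"u":5},"sj":{"onq":77,"oo":74,"v":10,"z":21},"vf":{"ok":89,"z":74},"xn":{"d":4,"ejr":93,"n":45,"uj":13,"yr":34,"yw":74}}
After op 5 (remove /hx/gif): {"hx":{"fdc":27,"kth":43,"u":5},"sj":{"onq":77,"oo":74,"v":10,"z":21},"vf":{"ok":89,"z":74},"xn":{"d":4,"ejr":93,"n":45,"uj":13,"yr":34,"yw":74}}
After op 6 (add /vf/nr 2): {"hx":{"fdc":27,"kth":43,"u":5},"sj":{"onq":77,"oo":74,"v":10,"z":21},"vf":{"nr":2,"ok":89,"z":74},"xn":{"d":4,"ejr":93,"n":45,"uj":13,"yr":34,"yw":74}}
After op 7 (replace /sj/z 47): {"hx":{"fdc":27,"kth":43,"u":5},"sj":{"onq":77,"oo":74,"v":10,"z":47},"vf":{"nr":2,"ok":89,"z":74},"xn":{"d":4,"ejr":93,"n":45,"uj":13,"yr":34,"yw":74}}
After op 8 (add /sj/gu 42): {"hx":{"fdc":27,"kth":43,"u":5},"sj":{"gu":42,"onq":77,"oo":74,"v":10,"z":47},"vf":{"nr":2,"ok":89,"z":74},"xn":{"d":4,"ejr":93,"n":45,"uj":13,"yr":34,"yw":74}}
Value at /sj/gu: 42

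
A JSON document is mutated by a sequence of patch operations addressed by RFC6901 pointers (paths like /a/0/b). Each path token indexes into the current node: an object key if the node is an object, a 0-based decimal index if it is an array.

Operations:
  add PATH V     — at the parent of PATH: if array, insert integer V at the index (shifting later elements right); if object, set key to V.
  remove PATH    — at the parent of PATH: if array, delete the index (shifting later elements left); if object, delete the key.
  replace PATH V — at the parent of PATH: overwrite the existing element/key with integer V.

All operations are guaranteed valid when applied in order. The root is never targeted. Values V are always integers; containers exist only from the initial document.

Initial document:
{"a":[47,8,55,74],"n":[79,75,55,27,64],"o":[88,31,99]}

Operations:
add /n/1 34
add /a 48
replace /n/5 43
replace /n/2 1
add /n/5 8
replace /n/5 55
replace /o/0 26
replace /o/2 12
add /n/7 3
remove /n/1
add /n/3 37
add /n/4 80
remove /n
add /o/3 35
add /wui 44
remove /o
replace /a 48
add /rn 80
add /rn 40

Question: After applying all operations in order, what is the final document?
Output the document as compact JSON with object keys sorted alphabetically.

Answer: {"a":48,"rn":40,"wui":44}

Derivation:
After op 1 (add /n/1 34): {"a":[47,8,55,74],"n":[79,34,75,55,27,64],"o":[88,31,99]}
After op 2 (add /a 48): {"a":48,"n":[79,34,75,55,27,64],"o":[88,31,99]}
After op 3 (replace /n/5 43): {"a":48,"n":[79,34,75,55,27,43],"o":[88,31,99]}
After op 4 (replace /n/2 1): {"a":48,"n":[79,34,1,55,27,43],"o":[88,31,99]}
After op 5 (add /n/5 8): {"a":48,"n":[79,34,1,55,27,8,43],"o":[88,31,99]}
After op 6 (replace /n/5 55): {"a":48,"n":[79,34,1,55,27,55,43],"o":[88,31,99]}
After op 7 (replace /o/0 26): {"a":48,"n":[79,34,1,55,27,55,43],"o":[26,31,99]}
After op 8 (replace /o/2 12): {"a":48,"n":[79,34,1,55,27,55,43],"o":[26,31,12]}
After op 9 (add /n/7 3): {"a":48,"n":[79,34,1,55,27,55,43,3],"o":[26,31,12]}
After op 10 (remove /n/1): {"a":48,"n":[79,1,55,27,55,43,3],"o":[26,31,12]}
After op 11 (add /n/3 37): {"a":48,"n":[79,1,55,37,27,55,43,3],"o":[26,31,12]}
After op 12 (add /n/4 80): {"a":48,"n":[79,1,55,37,80,27,55,43,3],"o":[26,31,12]}
After op 13 (remove /n): {"a":48,"o":[26,31,12]}
After op 14 (add /o/3 35): {"a":48,"o":[26,31,12,35]}
After op 15 (add /wui 44): {"a":48,"o":[26,31,12,35],"wui":44}
After op 16 (remove /o): {"a":48,"wui":44}
After op 17 (replace /a 48): {"a":48,"wui":44}
After op 18 (add /rn 80): {"a":48,"rn":80,"wui":44}
After op 19 (add /rn 40): {"a":48,"rn":40,"wui":44}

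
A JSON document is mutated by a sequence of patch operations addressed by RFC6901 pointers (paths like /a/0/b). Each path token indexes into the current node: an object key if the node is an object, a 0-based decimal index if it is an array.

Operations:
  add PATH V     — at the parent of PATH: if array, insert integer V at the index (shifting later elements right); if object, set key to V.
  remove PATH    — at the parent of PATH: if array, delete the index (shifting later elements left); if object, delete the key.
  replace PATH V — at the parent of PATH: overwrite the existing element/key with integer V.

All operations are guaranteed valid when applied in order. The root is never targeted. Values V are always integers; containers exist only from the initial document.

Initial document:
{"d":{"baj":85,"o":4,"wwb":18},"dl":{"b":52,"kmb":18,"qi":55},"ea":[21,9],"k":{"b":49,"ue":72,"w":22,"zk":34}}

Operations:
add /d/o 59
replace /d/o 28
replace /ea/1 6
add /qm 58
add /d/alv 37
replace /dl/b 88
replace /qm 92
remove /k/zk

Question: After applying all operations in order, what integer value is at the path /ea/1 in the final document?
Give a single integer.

Answer: 6

Derivation:
After op 1 (add /d/o 59): {"d":{"baj":85,"o":59,"wwb":18},"dl":{"b":52,"kmb":18,"qi":55},"ea":[21,9],"k":{"b":49,"ue":72,"w":22,"zk":34}}
After op 2 (replace /d/o 28): {"d":{"baj":85,"o":28,"wwb":18},"dl":{"b":52,"kmb":18,"qi":55},"ea":[21,9],"k":{"b":49,"ue":72,"w":22,"zk":34}}
After op 3 (replace /ea/1 6): {"d":{"baj":85,"o":28,"wwb":18},"dl":{"b":52,"kmb":18,"qi":55},"ea":[21,6],"k":{"b":49,"ue":72,"w":22,"zk":34}}
After op 4 (add /qm 58): {"d":{"baj":85,"o":28,"wwb":18},"dl":{"b":52,"kmb":18,"qi":55},"ea":[21,6],"k":{"b":49,"ue":72,"w":22,"zk":34},"qm":58}
After op 5 (add /d/alv 37): {"d":{"alv":37,"baj":85,"o":28,"wwb":18},"dl":{"b":52,"kmb":18,"qi":55},"ea":[21,6],"k":{"b":49,"ue":72,"w":22,"zk":34},"qm":58}
After op 6 (replace /dl/b 88): {"d":{"alv":37,"baj":85,"o":28,"wwb":18},"dl":{"b":88,"kmb":18,"qi":55},"ea":[21,6],"k":{"b":49,"ue":72,"w":22,"zk":34},"qm":58}
After op 7 (replace /qm 92): {"d":{"alv":37,"baj":85,"o":28,"wwb":18},"dl":{"b":88,"kmb":18,"qi":55},"ea":[21,6],"k":{"b":49,"ue":72,"w":22,"zk":34},"qm":92}
After op 8 (remove /k/zk): {"d":{"alv":37,"baj":85,"o":28,"wwb":18},"dl":{"b":88,"kmb":18,"qi":55},"ea":[21,6],"k":{"b":49,"ue":72,"w":22},"qm":92}
Value at /ea/1: 6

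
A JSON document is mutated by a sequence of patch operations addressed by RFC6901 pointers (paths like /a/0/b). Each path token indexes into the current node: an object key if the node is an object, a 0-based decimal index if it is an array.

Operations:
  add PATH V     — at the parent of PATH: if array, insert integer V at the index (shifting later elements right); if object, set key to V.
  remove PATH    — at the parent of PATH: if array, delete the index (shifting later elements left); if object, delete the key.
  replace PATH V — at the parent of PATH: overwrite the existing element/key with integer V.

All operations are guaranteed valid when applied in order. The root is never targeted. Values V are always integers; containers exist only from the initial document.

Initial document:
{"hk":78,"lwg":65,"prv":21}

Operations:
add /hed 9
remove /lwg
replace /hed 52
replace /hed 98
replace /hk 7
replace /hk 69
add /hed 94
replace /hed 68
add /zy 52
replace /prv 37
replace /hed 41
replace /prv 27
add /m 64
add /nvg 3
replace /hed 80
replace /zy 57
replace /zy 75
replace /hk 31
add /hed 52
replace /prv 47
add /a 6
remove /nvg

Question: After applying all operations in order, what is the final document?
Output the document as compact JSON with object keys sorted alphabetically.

Answer: {"a":6,"hed":52,"hk":31,"m":64,"prv":47,"zy":75}

Derivation:
After op 1 (add /hed 9): {"hed":9,"hk":78,"lwg":65,"prv":21}
After op 2 (remove /lwg): {"hed":9,"hk":78,"prv":21}
After op 3 (replace /hed 52): {"hed":52,"hk":78,"prv":21}
After op 4 (replace /hed 98): {"hed":98,"hk":78,"prv":21}
After op 5 (replace /hk 7): {"hed":98,"hk":7,"prv":21}
After op 6 (replace /hk 69): {"hed":98,"hk":69,"prv":21}
After op 7 (add /hed 94): {"hed":94,"hk":69,"prv":21}
After op 8 (replace /hed 68): {"hed":68,"hk":69,"prv":21}
After op 9 (add /zy 52): {"hed":68,"hk":69,"prv":21,"zy":52}
After op 10 (replace /prv 37): {"hed":68,"hk":69,"prv":37,"zy":52}
After op 11 (replace /hed 41): {"hed":41,"hk":69,"prv":37,"zy":52}
After op 12 (replace /prv 27): {"hed":41,"hk":69,"prv":27,"zy":52}
After op 13 (add /m 64): {"hed":41,"hk":69,"m":64,"prv":27,"zy":52}
After op 14 (add /nvg 3): {"hed":41,"hk":69,"m":64,"nvg":3,"prv":27,"zy":52}
After op 15 (replace /hed 80): {"hed":80,"hk":69,"m":64,"nvg":3,"prv":27,"zy":52}
After op 16 (replace /zy 57): {"hed":80,"hk":69,"m":64,"nvg":3,"prv":27,"zy":57}
After op 17 (replace /zy 75): {"hed":80,"hk":69,"m":64,"nvg":3,"prv":27,"zy":75}
After op 18 (replace /hk 31): {"hed":80,"hk":31,"m":64,"nvg":3,"prv":27,"zy":75}
After op 19 (add /hed 52): {"hed":52,"hk":31,"m":64,"nvg":3,"prv":27,"zy":75}
After op 20 (replace /prv 47): {"hed":52,"hk":31,"m":64,"nvg":3,"prv":47,"zy":75}
After op 21 (add /a 6): {"a":6,"hed":52,"hk":31,"m":64,"nvg":3,"prv":47,"zy":75}
After op 22 (remove /nvg): {"a":6,"hed":52,"hk":31,"m":64,"prv":47,"zy":75}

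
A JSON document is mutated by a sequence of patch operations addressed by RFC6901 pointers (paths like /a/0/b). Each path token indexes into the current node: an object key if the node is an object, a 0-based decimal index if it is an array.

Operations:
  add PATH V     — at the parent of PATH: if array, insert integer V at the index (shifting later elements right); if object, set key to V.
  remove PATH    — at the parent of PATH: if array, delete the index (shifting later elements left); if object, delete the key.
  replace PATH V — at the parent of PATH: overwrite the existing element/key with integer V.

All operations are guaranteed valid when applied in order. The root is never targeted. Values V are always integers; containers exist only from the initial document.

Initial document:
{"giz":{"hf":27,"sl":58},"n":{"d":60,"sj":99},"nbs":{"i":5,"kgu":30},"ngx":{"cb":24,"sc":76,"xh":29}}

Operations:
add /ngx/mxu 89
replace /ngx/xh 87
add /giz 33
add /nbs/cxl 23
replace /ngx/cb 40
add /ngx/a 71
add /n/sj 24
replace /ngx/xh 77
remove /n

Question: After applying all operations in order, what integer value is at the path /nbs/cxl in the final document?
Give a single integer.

After op 1 (add /ngx/mxu 89): {"giz":{"hf":27,"sl":58},"n":{"d":60,"sj":99},"nbs":{"i":5,"kgu":30},"ngx":{"cb":24,"mxu":89,"sc":76,"xh":29}}
After op 2 (replace /ngx/xh 87): {"giz":{"hf":27,"sl":58},"n":{"d":60,"sj":99},"nbs":{"i":5,"kgu":30},"ngx":{"cb":24,"mxu":89,"sc":76,"xh":87}}
After op 3 (add /giz 33): {"giz":33,"n":{"d":60,"sj":99},"nbs":{"i":5,"kgu":30},"ngx":{"cb":24,"mxu":89,"sc":76,"xh":87}}
After op 4 (add /nbs/cxl 23): {"giz":33,"n":{"d":60,"sj":99},"nbs":{"cxl":23,"i":5,"kgu":30},"ngx":{"cb":24,"mxu":89,"sc":76,"xh":87}}
After op 5 (replace /ngx/cb 40): {"giz":33,"n":{"d":60,"sj":99},"nbs":{"cxl":23,"i":5,"kgu":30},"ngx":{"cb":40,"mxu":89,"sc":76,"xh":87}}
After op 6 (add /ngx/a 71): {"giz":33,"n":{"d":60,"sj":99},"nbs":{"cxl":23,"i":5,"kgu":30},"ngx":{"a":71,"cb":40,"mxu":89,"sc":76,"xh":87}}
After op 7 (add /n/sj 24): {"giz":33,"n":{"d":60,"sj":24},"nbs":{"cxl":23,"i":5,"kgu":30},"ngx":{"a":71,"cb":40,"mxu":89,"sc":76,"xh":87}}
After op 8 (replace /ngx/xh 77): {"giz":33,"n":{"d":60,"sj":24},"nbs":{"cxl":23,"i":5,"kgu":30},"ngx":{"a":71,"cb":40,"mxu":89,"sc":76,"xh":77}}
After op 9 (remove /n): {"giz":33,"nbs":{"cxl":23,"i":5,"kgu":30},"ngx":{"a":71,"cb":40,"mxu":89,"sc":76,"xh":77}}
Value at /nbs/cxl: 23

Answer: 23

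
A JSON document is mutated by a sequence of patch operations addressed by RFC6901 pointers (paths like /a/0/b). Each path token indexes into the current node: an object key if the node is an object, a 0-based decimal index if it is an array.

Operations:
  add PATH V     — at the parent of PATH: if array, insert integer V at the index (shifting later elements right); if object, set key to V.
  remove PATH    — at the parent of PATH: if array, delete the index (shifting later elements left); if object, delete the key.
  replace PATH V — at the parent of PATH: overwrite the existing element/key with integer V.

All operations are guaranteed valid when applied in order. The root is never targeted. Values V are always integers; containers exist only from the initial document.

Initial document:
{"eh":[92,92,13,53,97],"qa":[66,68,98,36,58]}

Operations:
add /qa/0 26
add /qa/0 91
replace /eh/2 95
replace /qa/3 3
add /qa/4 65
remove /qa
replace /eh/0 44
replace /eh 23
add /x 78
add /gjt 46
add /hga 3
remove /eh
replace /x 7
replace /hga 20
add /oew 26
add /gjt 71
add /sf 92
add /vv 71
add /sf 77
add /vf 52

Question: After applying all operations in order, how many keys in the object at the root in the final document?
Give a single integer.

After op 1 (add /qa/0 26): {"eh":[92,92,13,53,97],"qa":[26,66,68,98,36,58]}
After op 2 (add /qa/0 91): {"eh":[92,92,13,53,97],"qa":[91,26,66,68,98,36,58]}
After op 3 (replace /eh/2 95): {"eh":[92,92,95,53,97],"qa":[91,26,66,68,98,36,58]}
After op 4 (replace /qa/3 3): {"eh":[92,92,95,53,97],"qa":[91,26,66,3,98,36,58]}
After op 5 (add /qa/4 65): {"eh":[92,92,95,53,97],"qa":[91,26,66,3,65,98,36,58]}
After op 6 (remove /qa): {"eh":[92,92,95,53,97]}
After op 7 (replace /eh/0 44): {"eh":[44,92,95,53,97]}
After op 8 (replace /eh 23): {"eh":23}
After op 9 (add /x 78): {"eh":23,"x":78}
After op 10 (add /gjt 46): {"eh":23,"gjt":46,"x":78}
After op 11 (add /hga 3): {"eh":23,"gjt":46,"hga":3,"x":78}
After op 12 (remove /eh): {"gjt":46,"hga":3,"x":78}
After op 13 (replace /x 7): {"gjt":46,"hga":3,"x":7}
After op 14 (replace /hga 20): {"gjt":46,"hga":20,"x":7}
After op 15 (add /oew 26): {"gjt":46,"hga":20,"oew":26,"x":7}
After op 16 (add /gjt 71): {"gjt":71,"hga":20,"oew":26,"x":7}
After op 17 (add /sf 92): {"gjt":71,"hga":20,"oew":26,"sf":92,"x":7}
After op 18 (add /vv 71): {"gjt":71,"hga":20,"oew":26,"sf":92,"vv":71,"x":7}
After op 19 (add /sf 77): {"gjt":71,"hga":20,"oew":26,"sf":77,"vv":71,"x":7}
After op 20 (add /vf 52): {"gjt":71,"hga":20,"oew":26,"sf":77,"vf":52,"vv":71,"x":7}
Size at the root: 7

Answer: 7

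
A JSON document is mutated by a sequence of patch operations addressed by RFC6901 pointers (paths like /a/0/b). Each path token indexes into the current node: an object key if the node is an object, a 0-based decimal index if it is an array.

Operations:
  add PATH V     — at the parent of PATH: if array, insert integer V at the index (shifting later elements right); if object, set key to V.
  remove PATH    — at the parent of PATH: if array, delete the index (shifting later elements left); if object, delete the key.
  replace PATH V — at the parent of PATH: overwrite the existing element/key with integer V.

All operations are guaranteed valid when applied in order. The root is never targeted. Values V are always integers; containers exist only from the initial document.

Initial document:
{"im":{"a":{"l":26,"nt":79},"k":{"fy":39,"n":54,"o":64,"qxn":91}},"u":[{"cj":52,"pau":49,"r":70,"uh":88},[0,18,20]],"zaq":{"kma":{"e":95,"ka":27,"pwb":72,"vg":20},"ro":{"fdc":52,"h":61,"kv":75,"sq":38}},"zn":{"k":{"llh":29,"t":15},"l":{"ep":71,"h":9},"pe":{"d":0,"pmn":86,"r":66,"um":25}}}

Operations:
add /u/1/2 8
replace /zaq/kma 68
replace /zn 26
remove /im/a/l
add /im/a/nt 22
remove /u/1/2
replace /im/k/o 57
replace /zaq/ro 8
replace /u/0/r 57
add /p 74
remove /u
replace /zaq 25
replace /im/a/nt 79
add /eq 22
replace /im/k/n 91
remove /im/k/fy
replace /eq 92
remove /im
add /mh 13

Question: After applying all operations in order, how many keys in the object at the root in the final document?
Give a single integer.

Answer: 5

Derivation:
After op 1 (add /u/1/2 8): {"im":{"a":{"l":26,"nt":79},"k":{"fy":39,"n":54,"o":64,"qxn":91}},"u":[{"cj":52,"pau":49,"r":70,"uh":88},[0,18,8,20]],"zaq":{"kma":{"e":95,"ka":27,"pwb":72,"vg":20},"ro":{"fdc":52,"h":61,"kv":75,"sq":38}},"zn":{"k":{"llh":29,"t":15},"l":{"ep":71,"h":9},"pe":{"d":0,"pmn":86,"r":66,"um":25}}}
After op 2 (replace /zaq/kma 68): {"im":{"a":{"l":26,"nt":79},"k":{"fy":39,"n":54,"o":64,"qxn":91}},"u":[{"cj":52,"pau":49,"r":70,"uh":88},[0,18,8,20]],"zaq":{"kma":68,"ro":{"fdc":52,"h":61,"kv":75,"sq":38}},"zn":{"k":{"llh":29,"t":15},"l":{"ep":71,"h":9},"pe":{"d":0,"pmn":86,"r":66,"um":25}}}
After op 3 (replace /zn 26): {"im":{"a":{"l":26,"nt":79},"k":{"fy":39,"n":54,"o":64,"qxn":91}},"u":[{"cj":52,"pau":49,"r":70,"uh":88},[0,18,8,20]],"zaq":{"kma":68,"ro":{"fdc":52,"h":61,"kv":75,"sq":38}},"zn":26}
After op 4 (remove /im/a/l): {"im":{"a":{"nt":79},"k":{"fy":39,"n":54,"o":64,"qxn":91}},"u":[{"cj":52,"pau":49,"r":70,"uh":88},[0,18,8,20]],"zaq":{"kma":68,"ro":{"fdc":52,"h":61,"kv":75,"sq":38}},"zn":26}
After op 5 (add /im/a/nt 22): {"im":{"a":{"nt":22},"k":{"fy":39,"n":54,"o":64,"qxn":91}},"u":[{"cj":52,"pau":49,"r":70,"uh":88},[0,18,8,20]],"zaq":{"kma":68,"ro":{"fdc":52,"h":61,"kv":75,"sq":38}},"zn":26}
After op 6 (remove /u/1/2): {"im":{"a":{"nt":22},"k":{"fy":39,"n":54,"o":64,"qxn":91}},"u":[{"cj":52,"pau":49,"r":70,"uh":88},[0,18,20]],"zaq":{"kma":68,"ro":{"fdc":52,"h":61,"kv":75,"sq":38}},"zn":26}
After op 7 (replace /im/k/o 57): {"im":{"a":{"nt":22},"k":{"fy":39,"n":54,"o":57,"qxn":91}},"u":[{"cj":52,"pau":49,"r":70,"uh":88},[0,18,20]],"zaq":{"kma":68,"ro":{"fdc":52,"h":61,"kv":75,"sq":38}},"zn":26}
After op 8 (replace /zaq/ro 8): {"im":{"a":{"nt":22},"k":{"fy":39,"n":54,"o":57,"qxn":91}},"u":[{"cj":52,"pau":49,"r":70,"uh":88},[0,18,20]],"zaq":{"kma":68,"ro":8},"zn":26}
After op 9 (replace /u/0/r 57): {"im":{"a":{"nt":22},"k":{"fy":39,"n":54,"o":57,"qxn":91}},"u":[{"cj":52,"pau":49,"r":57,"uh":88},[0,18,20]],"zaq":{"kma":68,"ro":8},"zn":26}
After op 10 (add /p 74): {"im":{"a":{"nt":22},"k":{"fy":39,"n":54,"o":57,"qxn":91}},"p":74,"u":[{"cj":52,"pau":49,"r":57,"uh":88},[0,18,20]],"zaq":{"kma":68,"ro":8},"zn":26}
After op 11 (remove /u): {"im":{"a":{"nt":22},"k":{"fy":39,"n":54,"o":57,"qxn":91}},"p":74,"zaq":{"kma":68,"ro":8},"zn":26}
After op 12 (replace /zaq 25): {"im":{"a":{"nt":22},"k":{"fy":39,"n":54,"o":57,"qxn":91}},"p":74,"zaq":25,"zn":26}
After op 13 (replace /im/a/nt 79): {"im":{"a":{"nt":79},"k":{"fy":39,"n":54,"o":57,"qxn":91}},"p":74,"zaq":25,"zn":26}
After op 14 (add /eq 22): {"eq":22,"im":{"a":{"nt":79},"k":{"fy":39,"n":54,"o":57,"qxn":91}},"p":74,"zaq":25,"zn":26}
After op 15 (replace /im/k/n 91): {"eq":22,"im":{"a":{"nt":79},"k":{"fy":39,"n":91,"o":57,"qxn":91}},"p":74,"zaq":25,"zn":26}
After op 16 (remove /im/k/fy): {"eq":22,"im":{"a":{"nt":79},"k":{"n":91,"o":57,"qxn":91}},"p":74,"zaq":25,"zn":26}
After op 17 (replace /eq 92): {"eq":92,"im":{"a":{"nt":79},"k":{"n":91,"o":57,"qxn":91}},"p":74,"zaq":25,"zn":26}
After op 18 (remove /im): {"eq":92,"p":74,"zaq":25,"zn":26}
After op 19 (add /mh 13): {"eq":92,"mh":13,"p":74,"zaq":25,"zn":26}
Size at the root: 5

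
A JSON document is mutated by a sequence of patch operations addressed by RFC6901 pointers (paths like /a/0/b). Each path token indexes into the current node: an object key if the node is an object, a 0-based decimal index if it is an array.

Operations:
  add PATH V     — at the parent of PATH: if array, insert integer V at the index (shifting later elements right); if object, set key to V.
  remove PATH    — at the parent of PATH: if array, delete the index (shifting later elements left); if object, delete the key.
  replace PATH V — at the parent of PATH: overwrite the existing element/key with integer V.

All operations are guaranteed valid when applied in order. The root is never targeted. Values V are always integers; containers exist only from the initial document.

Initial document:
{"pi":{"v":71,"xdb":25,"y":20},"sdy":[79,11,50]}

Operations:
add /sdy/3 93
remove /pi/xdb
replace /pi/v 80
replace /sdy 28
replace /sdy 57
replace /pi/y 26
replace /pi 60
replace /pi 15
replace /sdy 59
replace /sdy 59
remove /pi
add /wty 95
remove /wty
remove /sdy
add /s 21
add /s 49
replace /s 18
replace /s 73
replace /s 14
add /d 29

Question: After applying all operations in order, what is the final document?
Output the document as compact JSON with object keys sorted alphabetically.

After op 1 (add /sdy/3 93): {"pi":{"v":71,"xdb":25,"y":20},"sdy":[79,11,50,93]}
After op 2 (remove /pi/xdb): {"pi":{"v":71,"y":20},"sdy":[79,11,50,93]}
After op 3 (replace /pi/v 80): {"pi":{"v":80,"y":20},"sdy":[79,11,50,93]}
After op 4 (replace /sdy 28): {"pi":{"v":80,"y":20},"sdy":28}
After op 5 (replace /sdy 57): {"pi":{"v":80,"y":20},"sdy":57}
After op 6 (replace /pi/y 26): {"pi":{"v":80,"y":26},"sdy":57}
After op 7 (replace /pi 60): {"pi":60,"sdy":57}
After op 8 (replace /pi 15): {"pi":15,"sdy":57}
After op 9 (replace /sdy 59): {"pi":15,"sdy":59}
After op 10 (replace /sdy 59): {"pi":15,"sdy":59}
After op 11 (remove /pi): {"sdy":59}
After op 12 (add /wty 95): {"sdy":59,"wty":95}
After op 13 (remove /wty): {"sdy":59}
After op 14 (remove /sdy): {}
After op 15 (add /s 21): {"s":21}
After op 16 (add /s 49): {"s":49}
After op 17 (replace /s 18): {"s":18}
After op 18 (replace /s 73): {"s":73}
After op 19 (replace /s 14): {"s":14}
After op 20 (add /d 29): {"d":29,"s":14}

Answer: {"d":29,"s":14}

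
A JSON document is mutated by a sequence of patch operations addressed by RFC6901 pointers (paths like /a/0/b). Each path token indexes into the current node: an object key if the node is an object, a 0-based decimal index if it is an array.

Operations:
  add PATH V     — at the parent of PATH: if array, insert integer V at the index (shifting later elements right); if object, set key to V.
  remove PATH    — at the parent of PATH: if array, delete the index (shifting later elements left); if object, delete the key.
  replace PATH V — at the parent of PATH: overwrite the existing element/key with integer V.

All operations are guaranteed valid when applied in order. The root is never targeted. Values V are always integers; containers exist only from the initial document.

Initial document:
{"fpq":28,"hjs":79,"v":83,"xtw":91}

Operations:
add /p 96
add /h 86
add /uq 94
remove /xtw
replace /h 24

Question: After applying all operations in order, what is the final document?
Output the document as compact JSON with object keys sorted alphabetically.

Answer: {"fpq":28,"h":24,"hjs":79,"p":96,"uq":94,"v":83}

Derivation:
After op 1 (add /p 96): {"fpq":28,"hjs":79,"p":96,"v":83,"xtw":91}
After op 2 (add /h 86): {"fpq":28,"h":86,"hjs":79,"p":96,"v":83,"xtw":91}
After op 3 (add /uq 94): {"fpq":28,"h":86,"hjs":79,"p":96,"uq":94,"v":83,"xtw":91}
After op 4 (remove /xtw): {"fpq":28,"h":86,"hjs":79,"p":96,"uq":94,"v":83}
After op 5 (replace /h 24): {"fpq":28,"h":24,"hjs":79,"p":96,"uq":94,"v":83}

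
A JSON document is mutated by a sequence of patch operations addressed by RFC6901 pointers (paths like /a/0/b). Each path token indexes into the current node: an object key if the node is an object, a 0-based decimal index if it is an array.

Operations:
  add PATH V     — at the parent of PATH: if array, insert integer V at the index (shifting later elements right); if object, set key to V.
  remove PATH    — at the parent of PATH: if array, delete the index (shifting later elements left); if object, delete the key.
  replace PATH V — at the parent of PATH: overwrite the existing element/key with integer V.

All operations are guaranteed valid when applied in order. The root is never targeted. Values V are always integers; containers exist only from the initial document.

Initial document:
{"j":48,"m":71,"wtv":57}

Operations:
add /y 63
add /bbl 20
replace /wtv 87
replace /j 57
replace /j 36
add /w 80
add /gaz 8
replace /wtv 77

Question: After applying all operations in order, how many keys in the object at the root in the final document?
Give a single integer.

Answer: 7

Derivation:
After op 1 (add /y 63): {"j":48,"m":71,"wtv":57,"y":63}
After op 2 (add /bbl 20): {"bbl":20,"j":48,"m":71,"wtv":57,"y":63}
After op 3 (replace /wtv 87): {"bbl":20,"j":48,"m":71,"wtv":87,"y":63}
After op 4 (replace /j 57): {"bbl":20,"j":57,"m":71,"wtv":87,"y":63}
After op 5 (replace /j 36): {"bbl":20,"j":36,"m":71,"wtv":87,"y":63}
After op 6 (add /w 80): {"bbl":20,"j":36,"m":71,"w":80,"wtv":87,"y":63}
After op 7 (add /gaz 8): {"bbl":20,"gaz":8,"j":36,"m":71,"w":80,"wtv":87,"y":63}
After op 8 (replace /wtv 77): {"bbl":20,"gaz":8,"j":36,"m":71,"w":80,"wtv":77,"y":63}
Size at the root: 7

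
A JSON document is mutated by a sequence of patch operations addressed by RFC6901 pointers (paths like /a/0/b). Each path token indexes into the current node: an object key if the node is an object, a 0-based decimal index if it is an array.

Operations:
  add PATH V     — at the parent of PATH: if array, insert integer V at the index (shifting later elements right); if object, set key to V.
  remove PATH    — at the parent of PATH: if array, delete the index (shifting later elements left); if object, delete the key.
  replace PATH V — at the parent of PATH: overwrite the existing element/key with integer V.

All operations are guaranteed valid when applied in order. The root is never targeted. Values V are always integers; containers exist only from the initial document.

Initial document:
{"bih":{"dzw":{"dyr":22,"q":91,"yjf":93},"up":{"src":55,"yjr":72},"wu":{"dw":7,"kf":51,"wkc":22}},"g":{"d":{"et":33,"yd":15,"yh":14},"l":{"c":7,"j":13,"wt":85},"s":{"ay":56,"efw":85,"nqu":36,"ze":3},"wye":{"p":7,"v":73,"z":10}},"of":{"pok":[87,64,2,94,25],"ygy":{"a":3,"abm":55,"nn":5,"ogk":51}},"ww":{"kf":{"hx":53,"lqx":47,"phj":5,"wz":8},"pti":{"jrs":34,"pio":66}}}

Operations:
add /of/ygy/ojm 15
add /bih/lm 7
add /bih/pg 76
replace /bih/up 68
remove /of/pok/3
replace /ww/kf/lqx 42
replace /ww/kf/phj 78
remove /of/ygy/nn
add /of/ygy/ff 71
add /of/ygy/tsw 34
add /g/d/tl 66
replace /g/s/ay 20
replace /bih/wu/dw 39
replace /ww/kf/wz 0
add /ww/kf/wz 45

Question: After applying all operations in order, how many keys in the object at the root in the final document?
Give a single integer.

Answer: 4

Derivation:
After op 1 (add /of/ygy/ojm 15): {"bih":{"dzw":{"dyr":22,"q":91,"yjf":93},"up":{"src":55,"yjr":72},"wu":{"dw":7,"kf":51,"wkc":22}},"g":{"d":{"et":33,"yd":15,"yh":14},"l":{"c":7,"j":13,"wt":85},"s":{"ay":56,"efw":85,"nqu":36,"ze":3},"wye":{"p":7,"v":73,"z":10}},"of":{"pok":[87,64,2,94,25],"ygy":{"a":3,"abm":55,"nn":5,"ogk":51,"ojm":15}},"ww":{"kf":{"hx":53,"lqx":47,"phj":5,"wz":8},"pti":{"jrs":34,"pio":66}}}
After op 2 (add /bih/lm 7): {"bih":{"dzw":{"dyr":22,"q":91,"yjf":93},"lm":7,"up":{"src":55,"yjr":72},"wu":{"dw":7,"kf":51,"wkc":22}},"g":{"d":{"et":33,"yd":15,"yh":14},"l":{"c":7,"j":13,"wt":85},"s":{"ay":56,"efw":85,"nqu":36,"ze":3},"wye":{"p":7,"v":73,"z":10}},"of":{"pok":[87,64,2,94,25],"ygy":{"a":3,"abm":55,"nn":5,"ogk":51,"ojm":15}},"ww":{"kf":{"hx":53,"lqx":47,"phj":5,"wz":8},"pti":{"jrs":34,"pio":66}}}
After op 3 (add /bih/pg 76): {"bih":{"dzw":{"dyr":22,"q":91,"yjf":93},"lm":7,"pg":76,"up":{"src":55,"yjr":72},"wu":{"dw":7,"kf":51,"wkc":22}},"g":{"d":{"et":33,"yd":15,"yh":14},"l":{"c":7,"j":13,"wt":85},"s":{"ay":56,"efw":85,"nqu":36,"ze":3},"wye":{"p":7,"v":73,"z":10}},"of":{"pok":[87,64,2,94,25],"ygy":{"a":3,"abm":55,"nn":5,"ogk":51,"ojm":15}},"ww":{"kf":{"hx":53,"lqx":47,"phj":5,"wz":8},"pti":{"jrs":34,"pio":66}}}
After op 4 (replace /bih/up 68): {"bih":{"dzw":{"dyr":22,"q":91,"yjf":93},"lm":7,"pg":76,"up":68,"wu":{"dw":7,"kf":51,"wkc":22}},"g":{"d":{"et":33,"yd":15,"yh":14},"l":{"c":7,"j":13,"wt":85},"s":{"ay":56,"efw":85,"nqu":36,"ze":3},"wye":{"p":7,"v":73,"z":10}},"of":{"pok":[87,64,2,94,25],"ygy":{"a":3,"abm":55,"nn":5,"ogk":51,"ojm":15}},"ww":{"kf":{"hx":53,"lqx":47,"phj":5,"wz":8},"pti":{"jrs":34,"pio":66}}}
After op 5 (remove /of/pok/3): {"bih":{"dzw":{"dyr":22,"q":91,"yjf":93},"lm":7,"pg":76,"up":68,"wu":{"dw":7,"kf":51,"wkc":22}},"g":{"d":{"et":33,"yd":15,"yh":14},"l":{"c":7,"j":13,"wt":85},"s":{"ay":56,"efw":85,"nqu":36,"ze":3},"wye":{"p":7,"v":73,"z":10}},"of":{"pok":[87,64,2,25],"ygy":{"a":3,"abm":55,"nn":5,"ogk":51,"ojm":15}},"ww":{"kf":{"hx":53,"lqx":47,"phj":5,"wz":8},"pti":{"jrs":34,"pio":66}}}
After op 6 (replace /ww/kf/lqx 42): {"bih":{"dzw":{"dyr":22,"q":91,"yjf":93},"lm":7,"pg":76,"up":68,"wu":{"dw":7,"kf":51,"wkc":22}},"g":{"d":{"et":33,"yd":15,"yh":14},"l":{"c":7,"j":13,"wt":85},"s":{"ay":56,"efw":85,"nqu":36,"ze":3},"wye":{"p":7,"v":73,"z":10}},"of":{"pok":[87,64,2,25],"ygy":{"a":3,"abm":55,"nn":5,"ogk":51,"ojm":15}},"ww":{"kf":{"hx":53,"lqx":42,"phj":5,"wz":8},"pti":{"jrs":34,"pio":66}}}
After op 7 (replace /ww/kf/phj 78): {"bih":{"dzw":{"dyr":22,"q":91,"yjf":93},"lm":7,"pg":76,"up":68,"wu":{"dw":7,"kf":51,"wkc":22}},"g":{"d":{"et":33,"yd":15,"yh":14},"l":{"c":7,"j":13,"wt":85},"s":{"ay":56,"efw":85,"nqu":36,"ze":3},"wye":{"p":7,"v":73,"z":10}},"of":{"pok":[87,64,2,25],"ygy":{"a":3,"abm":55,"nn":5,"ogk":51,"ojm":15}},"ww":{"kf":{"hx":53,"lqx":42,"phj":78,"wz":8},"pti":{"jrs":34,"pio":66}}}
After op 8 (remove /of/ygy/nn): {"bih":{"dzw":{"dyr":22,"q":91,"yjf":93},"lm":7,"pg":76,"up":68,"wu":{"dw":7,"kf":51,"wkc":22}},"g":{"d":{"et":33,"yd":15,"yh":14},"l":{"c":7,"j":13,"wt":85},"s":{"ay":56,"efw":85,"nqu":36,"ze":3},"wye":{"p":7,"v":73,"z":10}},"of":{"pok":[87,64,2,25],"ygy":{"a":3,"abm":55,"ogk":51,"ojm":15}},"ww":{"kf":{"hx":53,"lqx":42,"phj":78,"wz":8},"pti":{"jrs":34,"pio":66}}}
After op 9 (add /of/ygy/ff 71): {"bih":{"dzw":{"dyr":22,"q":91,"yjf":93},"lm":7,"pg":76,"up":68,"wu":{"dw":7,"kf":51,"wkc":22}},"g":{"d":{"et":33,"yd":15,"yh":14},"l":{"c":7,"j":13,"wt":85},"s":{"ay":56,"efw":85,"nqu":36,"ze":3},"wye":{"p":7,"v":73,"z":10}},"of":{"pok":[87,64,2,25],"ygy":{"a":3,"abm":55,"ff":71,"ogk":51,"ojm":15}},"ww":{"kf":{"hx":53,"lqx":42,"phj":78,"wz":8},"pti":{"jrs":34,"pio":66}}}
After op 10 (add /of/ygy/tsw 34): {"bih":{"dzw":{"dyr":22,"q":91,"yjf":93},"lm":7,"pg":76,"up":68,"wu":{"dw":7,"kf":51,"wkc":22}},"g":{"d":{"et":33,"yd":15,"yh":14},"l":{"c":7,"j":13,"wt":85},"s":{"ay":56,"efw":85,"nqu":36,"ze":3},"wye":{"p":7,"v":73,"z":10}},"of":{"pok":[87,64,2,25],"ygy":{"a":3,"abm":55,"ff":71,"ogk":51,"ojm":15,"tsw":34}},"ww":{"kf":{"hx":53,"lqx":42,"phj":78,"wz":8},"pti":{"jrs":34,"pio":66}}}
After op 11 (add /g/d/tl 66): {"bih":{"dzw":{"dyr":22,"q":91,"yjf":93},"lm":7,"pg":76,"up":68,"wu":{"dw":7,"kf":51,"wkc":22}},"g":{"d":{"et":33,"tl":66,"yd":15,"yh":14},"l":{"c":7,"j":13,"wt":85},"s":{"ay":56,"efw":85,"nqu":36,"ze":3},"wye":{"p":7,"v":73,"z":10}},"of":{"pok":[87,64,2,25],"ygy":{"a":3,"abm":55,"ff":71,"ogk":51,"ojm":15,"tsw":34}},"ww":{"kf":{"hx":53,"lqx":42,"phj":78,"wz":8},"pti":{"jrs":34,"pio":66}}}
After op 12 (replace /g/s/ay 20): {"bih":{"dzw":{"dyr":22,"q":91,"yjf":93},"lm":7,"pg":76,"up":68,"wu":{"dw":7,"kf":51,"wkc":22}},"g":{"d":{"et":33,"tl":66,"yd":15,"yh":14},"l":{"c":7,"j":13,"wt":85},"s":{"ay":20,"efw":85,"nqu":36,"ze":3},"wye":{"p":7,"v":73,"z":10}},"of":{"pok":[87,64,2,25],"ygy":{"a":3,"abm":55,"ff":71,"ogk":51,"ojm":15,"tsw":34}},"ww":{"kf":{"hx":53,"lqx":42,"phj":78,"wz":8},"pti":{"jrs":34,"pio":66}}}
After op 13 (replace /bih/wu/dw 39): {"bih":{"dzw":{"dyr":22,"q":91,"yjf":93},"lm":7,"pg":76,"up":68,"wu":{"dw":39,"kf":51,"wkc":22}},"g":{"d":{"et":33,"tl":66,"yd":15,"yh":14},"l":{"c":7,"j":13,"wt":85},"s":{"ay":20,"efw":85,"nqu":36,"ze":3},"wye":{"p":7,"v":73,"z":10}},"of":{"pok":[87,64,2,25],"ygy":{"a":3,"abm":55,"ff":71,"ogk":51,"ojm":15,"tsw":34}},"ww":{"kf":{"hx":53,"lqx":42,"phj":78,"wz":8},"pti":{"jrs":34,"pio":66}}}
After op 14 (replace /ww/kf/wz 0): {"bih":{"dzw":{"dyr":22,"q":91,"yjf":93},"lm":7,"pg":76,"up":68,"wu":{"dw":39,"kf":51,"wkc":22}},"g":{"d":{"et":33,"tl":66,"yd":15,"yh":14},"l":{"c":7,"j":13,"wt":85},"s":{"ay":20,"efw":85,"nqu":36,"ze":3},"wye":{"p":7,"v":73,"z":10}},"of":{"pok":[87,64,2,25],"ygy":{"a":3,"abm":55,"ff":71,"ogk":51,"ojm":15,"tsw":34}},"ww":{"kf":{"hx":53,"lqx":42,"phj":78,"wz":0},"pti":{"jrs":34,"pio":66}}}
After op 15 (add /ww/kf/wz 45): {"bih":{"dzw":{"dyr":22,"q":91,"yjf":93},"lm":7,"pg":76,"up":68,"wu":{"dw":39,"kf":51,"wkc":22}},"g":{"d":{"et":33,"tl":66,"yd":15,"yh":14},"l":{"c":7,"j":13,"wt":85},"s":{"ay":20,"efw":85,"nqu":36,"ze":3},"wye":{"p":7,"v":73,"z":10}},"of":{"pok":[87,64,2,25],"ygy":{"a":3,"abm":55,"ff":71,"ogk":51,"ojm":15,"tsw":34}},"ww":{"kf":{"hx":53,"lqx":42,"phj":78,"wz":45},"pti":{"jrs":34,"pio":66}}}
Size at the root: 4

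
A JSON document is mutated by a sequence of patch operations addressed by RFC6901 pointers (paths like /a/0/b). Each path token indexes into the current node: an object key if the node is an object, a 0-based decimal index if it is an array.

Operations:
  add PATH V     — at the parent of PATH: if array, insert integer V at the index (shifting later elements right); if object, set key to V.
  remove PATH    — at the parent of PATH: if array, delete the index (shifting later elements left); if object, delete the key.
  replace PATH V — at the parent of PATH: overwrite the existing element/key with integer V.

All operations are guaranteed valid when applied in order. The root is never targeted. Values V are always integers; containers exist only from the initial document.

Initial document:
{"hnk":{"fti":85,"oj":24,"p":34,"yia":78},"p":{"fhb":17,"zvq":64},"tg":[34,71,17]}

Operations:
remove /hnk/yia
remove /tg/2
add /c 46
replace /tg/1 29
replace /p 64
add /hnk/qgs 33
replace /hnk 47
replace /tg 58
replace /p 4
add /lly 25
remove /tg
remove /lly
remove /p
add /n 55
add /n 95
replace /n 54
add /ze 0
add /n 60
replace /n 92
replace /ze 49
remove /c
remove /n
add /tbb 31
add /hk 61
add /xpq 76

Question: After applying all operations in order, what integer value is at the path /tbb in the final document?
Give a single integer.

Answer: 31

Derivation:
After op 1 (remove /hnk/yia): {"hnk":{"fti":85,"oj":24,"p":34},"p":{"fhb":17,"zvq":64},"tg":[34,71,17]}
After op 2 (remove /tg/2): {"hnk":{"fti":85,"oj":24,"p":34},"p":{"fhb":17,"zvq":64},"tg":[34,71]}
After op 3 (add /c 46): {"c":46,"hnk":{"fti":85,"oj":24,"p":34},"p":{"fhb":17,"zvq":64},"tg":[34,71]}
After op 4 (replace /tg/1 29): {"c":46,"hnk":{"fti":85,"oj":24,"p":34},"p":{"fhb":17,"zvq":64},"tg":[34,29]}
After op 5 (replace /p 64): {"c":46,"hnk":{"fti":85,"oj":24,"p":34},"p":64,"tg":[34,29]}
After op 6 (add /hnk/qgs 33): {"c":46,"hnk":{"fti":85,"oj":24,"p":34,"qgs":33},"p":64,"tg":[34,29]}
After op 7 (replace /hnk 47): {"c":46,"hnk":47,"p":64,"tg":[34,29]}
After op 8 (replace /tg 58): {"c":46,"hnk":47,"p":64,"tg":58}
After op 9 (replace /p 4): {"c":46,"hnk":47,"p":4,"tg":58}
After op 10 (add /lly 25): {"c":46,"hnk":47,"lly":25,"p":4,"tg":58}
After op 11 (remove /tg): {"c":46,"hnk":47,"lly":25,"p":4}
After op 12 (remove /lly): {"c":46,"hnk":47,"p":4}
After op 13 (remove /p): {"c":46,"hnk":47}
After op 14 (add /n 55): {"c":46,"hnk":47,"n":55}
After op 15 (add /n 95): {"c":46,"hnk":47,"n":95}
After op 16 (replace /n 54): {"c":46,"hnk":47,"n":54}
After op 17 (add /ze 0): {"c":46,"hnk":47,"n":54,"ze":0}
After op 18 (add /n 60): {"c":46,"hnk":47,"n":60,"ze":0}
After op 19 (replace /n 92): {"c":46,"hnk":47,"n":92,"ze":0}
After op 20 (replace /ze 49): {"c":46,"hnk":47,"n":92,"ze":49}
After op 21 (remove /c): {"hnk":47,"n":92,"ze":49}
After op 22 (remove /n): {"hnk":47,"ze":49}
After op 23 (add /tbb 31): {"hnk":47,"tbb":31,"ze":49}
After op 24 (add /hk 61): {"hk":61,"hnk":47,"tbb":31,"ze":49}
After op 25 (add /xpq 76): {"hk":61,"hnk":47,"tbb":31,"xpq":76,"ze":49}
Value at /tbb: 31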